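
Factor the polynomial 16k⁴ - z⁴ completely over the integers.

(2k + z)(2k - z)(4k² + z²)

Write as (4k²)² − (z²)², then factor 4k² - z² once more.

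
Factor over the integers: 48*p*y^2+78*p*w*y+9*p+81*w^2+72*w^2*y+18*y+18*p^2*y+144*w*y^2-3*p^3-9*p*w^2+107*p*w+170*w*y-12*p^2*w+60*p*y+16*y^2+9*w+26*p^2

-(3*p+9*w+1)*(p+w+2*y)*(p-8*y-9)

Group: p*(-3*p^2-12*p*w-6*p*y-p-9*w^2-18*w*y-w-2*y) + (-8*y-9)*(-3*p^2-12*p*w-6*p*y-p-9*w^2-18*w*y-w-2*y); both groups contain (-3*p^2-12*p*w-6*p*y-p-9*w^2-18*w*y-w-2*y), so (p-8*y-9) is a factor with cofactor -3*p^2-12*p*w-6*p*y-p-9*w^2-18*w*y-w-2*y.
The cofactor groups again: -3*p^2-12*p*w-6*p*y-p-9*w^2-18*w*y-w-2*y = -3*p*(p+w+2*y) + (-9*w-1)*(p+w+2*y); both groups contain (p+w+2*y), giving -(3*p+9*w+1)*(p+w+2*y).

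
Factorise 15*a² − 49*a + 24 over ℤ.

(3*a − 8)*(5*a − 3)

Need a pair with product 15·24 = 360 and sum −49: that's −40 and −9.
Split the middle term: 15*a² − 40*a − 9*a + 24 = 5*a*(3*a − 8) − 3*(3*a − 8).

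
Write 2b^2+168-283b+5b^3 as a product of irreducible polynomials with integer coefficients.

Testing divisors of the constant over divisors of the leading coefficient, b = -8 is a root, giving the factor (b+8) and quotient 5b^2-38b+21.
The remaining quadratic factors as (b-7)(5b-3).

(5b-3)(b+8)(b-7)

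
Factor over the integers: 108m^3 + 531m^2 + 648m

9m(3m + 8)(4m + 9)

Pull out the common factor 9m, then factor the remaining trinomial.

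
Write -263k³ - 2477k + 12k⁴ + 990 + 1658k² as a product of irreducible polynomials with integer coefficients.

Testing divisors of the constant over divisors of the leading coefficient, k = 5/4 is a root, so (4k - 5) divides it; the quotient is 3k³ - 62k² + 337k - 198.
Continuing, k = 9 is a root, giving the factor (k - 9) and quotient 3k² - 35k + 22.
The remaining quadratic factors as (k - 11)(3k - 2).

(3k - 2)(4k - 5)(k - 11)(k - 9)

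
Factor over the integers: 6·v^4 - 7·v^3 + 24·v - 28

(6·v - 7)·(v^3 + 4)

Group as (6·v^4 + 24·v) + (-7·v^3 - 28) = 6·v·(v^3 + 4) - 7·(v^3 + 4).
Both groups share the factor (v^3 + 4).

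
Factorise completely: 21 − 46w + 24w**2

(4w − 3)(6w − 7)

Need a pair with product 24·21 = 504 and sum −46: that's −28 and −18.
Split the middle term: 24w**2 − 28w − 18w + 21 = 4w(6w − 7) − 3(6w − 7).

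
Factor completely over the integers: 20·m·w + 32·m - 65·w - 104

(4·m - 13)·(5·w + 8)

Group as (20·m·w + 32·m) + (-65·w - 104) = 4·m·(5·w + 8) - 13·(5·w + 8).
Both groups share the factor (5·w + 8).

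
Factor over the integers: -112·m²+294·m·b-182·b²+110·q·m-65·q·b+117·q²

(9·q+14·m-14·b)·(13·q-8·m+13·b)

Group: 9·q·(13·q-8·m+13·b) + (14·m-14·b)·(13·q-8·m+13·b); both groups contain (13·q-8·m+13·b).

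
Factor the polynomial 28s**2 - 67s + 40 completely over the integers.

(4s - 5)(7s - 8)

Need a pair with product 28·40 = 1120 and sum -67: that's -32 and -35.
Split the middle term: 28s**2 - 32s - 35s + 40 = 4s(7s - 8) - 5(7s - 8).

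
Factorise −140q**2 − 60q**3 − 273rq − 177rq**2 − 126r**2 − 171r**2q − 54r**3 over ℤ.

Group: 3r(−18r**2 − 39rq − 20q**2) + (3q + 7)(−18r**2 − 39rq − 20q**2); both groups contain (−18r**2 − 39rq − 20q**2), so (3r + 3q + 7) is a factor with cofactor −18r**2 − 39rq − 20q**2.
The cofactor groups again: −18r**2 − 39rq − 20q**2 = −6r(3r + 4q) − 5q(3r + 4q); both groups contain (3r + 4q), giving −(6r + 5q)(3r + 4q).

−(3r + 3q + 7)(3r + 4q)(6r + 5q)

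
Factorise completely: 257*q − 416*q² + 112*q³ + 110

(4*q − 11)*(4*q − 5)*(7*q + 2)

By the rational root theorem, q = 5/4 is a root, giving the factor (4*q − 5) and quotient 28*q² − 69*q − 22.
The remaining quadratic factors as (7*q + 2)(4*q − 11).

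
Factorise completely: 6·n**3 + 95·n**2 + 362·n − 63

(6·n − 1)·(n + 7)·(n + 9)

Among the possible rational roots, n = −9 is a root, so (n + 9) divides it; the quotient is 6·n**2 + 41·n − 7.
The remaining quadratic factors as (6·n − 1)(n + 7).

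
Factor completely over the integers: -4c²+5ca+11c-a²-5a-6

Group: -4c(c-a-2) + (a+3)(c-a-2); both groups contain (c-a-2).

-(4c-a-3)(c-a-2)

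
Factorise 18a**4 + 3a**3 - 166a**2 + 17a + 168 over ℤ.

(3a - 8)(6a - 7)(a + 1)(a + 3)

Among the possible rational roots, a = -3 is a root, so (a + 3) is a factor; dividing leaves 18a**3 - 51a**2 - 13a + 56.
Then a = 7/6 is a root, so (6a - 7) divides it; the quotient is 3a**2 - 5a - 8.
The remaining quadratic factors as (a + 1)(3a - 8).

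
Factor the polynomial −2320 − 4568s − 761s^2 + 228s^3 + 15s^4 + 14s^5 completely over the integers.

(2s + 5)(7s + 4)(s − 4)(s^2 + 2s + 29)

Among the possible rational roots, s = −5/2 is a root, so (2s + 5) is a factor; dividing leaves 7s^4 − 10s^3 + 139s^2 − 728s − 464.
Then s = −4/7 is a root, giving the factor (7s + 4) and quotient s^3 − 2s^2 + 21s − 116.
Continuing, s = 4 is a root, so (s − 4) is a factor; dividing leaves s^2 + 2s + 29.
The quadratic s^2 + 2s + 29 has discriminant −112 < 0 and is irreducible over ℤ.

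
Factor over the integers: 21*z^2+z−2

Need a pair with product 21·(−2) = −42 and sum 1: that's 7 and −6.
Split the middle term: 21*z^2+7*z − 6*z−2 = 7*z*(3*z+1) − 2*(3*z+1).

(3*z+1)*(7*z−2)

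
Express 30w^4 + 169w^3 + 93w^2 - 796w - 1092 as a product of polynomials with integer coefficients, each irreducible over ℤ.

Testing divisors of the constant over divisors of the leading coefficient, w = -14/5 is a root, giving the factor (5w + 14) and quotient 6w^3 + 17w^2 - 29w - 78.
Then w = -3 is a root, so (w + 3) divides it; the quotient is 6w^2 - w - 26.
The remaining quadratic factors as (6w - 13)(w + 2).

(5w + 14)(6w - 13)(w + 2)(w + 3)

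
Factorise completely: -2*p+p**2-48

Two integers with product -48 and sum -2 are -8 and 6.

(p+6)*(p-8)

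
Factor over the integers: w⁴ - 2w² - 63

(w + 3)(w - 3)(w² + 7)

Substitute u = w² to get a quadratic in u, then factor.
w² + 7 is irreducible over ℤ (always positive, so no real roots).
w² - 9 is a difference of squares.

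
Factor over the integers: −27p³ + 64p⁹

p³(4p² − 3)(16p⁴ + 12p² + 9)

Every term has a factor of p³; factoring it out leaves 64p⁶ − 27.
Recognize a difference of cubes with the parts 4p² and 3.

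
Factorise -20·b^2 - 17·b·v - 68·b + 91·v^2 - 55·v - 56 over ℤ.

-(4·b - 7·v + 8)·(5·b + 13·v + 7)

Group: -5·b·(4·b - 7·v + 8) + (-13·v - 7)·(4·b - 7·v + 8); both groups contain (4·b - 7·v + 8).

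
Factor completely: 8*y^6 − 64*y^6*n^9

−8*y^6*(2*n^3 − 1)*(4*n^6 + 2*n^3 + 1)

Every term has a factor of 8*y^6; factoring it out leaves −8*n^9 + 1.
Recognize a difference of cubes with the parts 1 and 2*n^3.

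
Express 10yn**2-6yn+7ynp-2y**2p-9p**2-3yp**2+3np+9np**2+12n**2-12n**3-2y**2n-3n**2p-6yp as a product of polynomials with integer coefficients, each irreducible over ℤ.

-(y-3n+3)(2y-4n+3p)(n+p)

Group: n(-2y**2+10yn-3yp-6y-12n**2+9np+12n-9p) + p(-2y**2+10yn-3yp-6y-12n**2+9np+12n-9p); both groups contain (-2y**2+10yn-3yp-6y-12n**2+9np+12n-9p), so (n+p) is a factor with cofactor -2y**2+10yn-3yp-6y-12n**2+9np+12n-9p.
The cofactor groups again: -2y**2+10yn-3yp-6y-12n**2+9np+12n-9p = -y(2y-4n+3p) + (3n-3)(2y-4n+3p); both groups contain (2y-4n+3p), giving -(y-3n+3)(2y-4n+3p).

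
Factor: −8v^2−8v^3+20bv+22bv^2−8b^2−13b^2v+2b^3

(2b−v)(b−2v)(b−4v−4)

Group: b(2b^2−5bv+2v^2) + (−4v−4)(2b^2−5bv+2v^2); both groups contain (2b^2−5bv+2v^2), so (b−4v−4) is a factor with cofactor 2b^2−5bv+2v^2.
The cofactor groups again: 2b^2−5bv+2v^2 = b(2b−v) − 2v(2b−v); both groups contain (2b−v), giving (b−2v)(2b−v).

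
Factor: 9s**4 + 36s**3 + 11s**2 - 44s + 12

(3s - 1)(3s - 2)(s + 2)(s + 3)

Among the possible rational roots, s = 2/3 is a root, so (3s - 2) divides it; the quotient is 3s**3 + 14s**2 + 13s - 6.
Then s = -3 is a root, giving the factor (s + 3) and quotient 3s**2 + 5s - 2.
The remaining quadratic factors as (s + 2)(3s - 1).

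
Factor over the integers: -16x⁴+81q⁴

(3q)⁴ − (2x)⁴ = ((3q)² − (2x)²)((3q)² + (2x)²); the first factor splits again, the second (9q²+4x²) is irreducible.

(3q+2x)(3q-2x)(9q²+4x²)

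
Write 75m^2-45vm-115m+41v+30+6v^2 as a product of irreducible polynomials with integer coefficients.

Group: 6v(v-5m+6) + (-15m+5)(v-5m+6); both groups contain (v-5m+6).

(6v-15m+5)(v-5m+6)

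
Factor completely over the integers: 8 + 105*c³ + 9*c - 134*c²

By the rational root theorem, c = 8/7 is a root, so (7*c - 8) is a factor; dividing leaves 15*c² - 2*c - 1.
The remaining quadratic factors as (5*c + 1)(3*c - 1).

(3*c - 1)*(5*c + 1)*(7*c - 8)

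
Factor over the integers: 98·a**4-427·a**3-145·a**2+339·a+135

Among the possible rational roots, a = -5/7 is a root, so (7·a+5) divides it; the quotient is 14·a**3-71·a**2+30·a+27.
Next, a = 9/2 is a root, so (2·a-9) is a factor; dividing leaves 7·a**2-4·a-3.
The remaining quadratic factors as (a-1)(7·a+3).

(2·a-9)·(7·a+3)·(7·a+5)·(a-1)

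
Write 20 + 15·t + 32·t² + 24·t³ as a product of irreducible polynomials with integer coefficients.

(3·t + 4)·(8·t² + 5)

Group as (24·t³ + 15·t) + (32·t² + 20) = 3·t·(8·t² + 5) + 4·(8·t² + 5).
Both groups share the factor (8·t² + 5).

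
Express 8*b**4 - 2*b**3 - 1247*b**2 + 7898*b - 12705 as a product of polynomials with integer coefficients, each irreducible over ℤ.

By the rational root theorem, b = -15 is a root, giving the factor (b + 15) and quotient 8*b**3 - 122*b**2 + 583*b - 847.
Next, b = 11/2 is a root, giving the factor (2*b - 11) and quotient 4*b**2 - 39*b + 77.
The remaining quadratic factors as (b - 7)(4*b - 11).

(2*b - 11)*(4*b - 11)*(b + 15)*(b - 7)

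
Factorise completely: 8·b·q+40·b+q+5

(8·b+1)·(q+5)

Group as (8·b·q+40·b) + (q+5) = 8·b·(q+5) + (q+5).
Both groups share the factor (q+5).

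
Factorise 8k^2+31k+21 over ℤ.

(8k+7)(k+3)

Need a pair with product 8·21 = 168 and sum 31: that's 24 and 7.
Split the middle term: 8k^2+24k + 7k+21 = 8k(k+3) + 7(k+3).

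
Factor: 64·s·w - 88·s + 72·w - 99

(8·s + 9)·(8·w - 11)

Group as (64·s·w - 88·s) + (72·w - 99) = 8·s·(8·w - 11) + 9·(8·w - 11).
Both groups share the factor (8·w - 11).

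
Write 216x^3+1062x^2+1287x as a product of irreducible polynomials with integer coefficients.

9x(4x+11)(6x+13)

Pull out the common factor 9x, then factor the remaining trinomial.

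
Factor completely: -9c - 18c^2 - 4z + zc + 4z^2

(z - 2c - 1)(4z + 9c)

Group: 4z(z - 2c - 1) + 9c(z - 2c - 1); both groups contain (z - 2c - 1).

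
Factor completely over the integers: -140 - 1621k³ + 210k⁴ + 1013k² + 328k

(5k + 2)(6k - 5)(7k - 2)(k - 7)

By the rational root theorem, k = 7 is a root, giving the factor (k - 7) and quotient 210k³ - 151k² - 44k + 20.
Next, k = 5/6 is a root, giving the factor (6k - 5) and quotient 35k² + 4k - 4.
The remaining quadratic factors as (7k - 2)(5k + 2).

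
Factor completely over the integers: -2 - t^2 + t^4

(t^2 + 1)(t^2 - 2)

Substitute u = t^2 to get a quadratic in u, then factor.
t^2 - 2 is irreducible over ℤ (2 is not a perfect square).
t^2 + 1 is irreducible over ℤ (sum of squares).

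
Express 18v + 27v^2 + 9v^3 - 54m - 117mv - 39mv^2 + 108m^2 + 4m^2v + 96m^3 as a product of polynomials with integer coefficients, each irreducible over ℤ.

(3m - v)(4m + 3v + 6)(8m - 3v - 3)

Group: 8m(12m^2 + 5mv + 18m - 3v^2 - 6v) + (-3v - 3)(12m^2 + 5mv + 18m - 3v^2 - 6v); both groups contain (12m^2 + 5mv + 18m - 3v^2 - 6v), so (8m - 3v - 3) is a factor with cofactor 12m^2 + 5mv + 18m - 3v^2 - 6v.
The cofactor groups again: 12m^2 + 5mv + 18m - 3v^2 - 6v = 4m(3m - v) + (3v + 6)(3m - v); both groups contain (3m - v), giving (4m + 3v + 6)(3m - v).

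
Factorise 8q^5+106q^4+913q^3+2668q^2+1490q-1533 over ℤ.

By the rational root theorem, q = 1/2 is a root, giving the factor (2q-1) and quotient 4q^4+55q^3+484q^2+1576q+1533.
Next, q = -3 is a root, so (q+3) divides it; the quotient is 4q^3+43q^2+355q+511.
Continuing, q = -7/4 is a root, so (4q+7) divides it; the quotient is q^2+9q+73.
The quadratic q^2+9q+73 has discriminant -211 < 0 and is irreducible over ℤ.

(2q-1)(4q+7)(q+3)(q^2+9q+73)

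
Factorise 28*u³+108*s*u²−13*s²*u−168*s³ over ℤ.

Group: 8*s*(−21*s²−20*s*u−4*u²) − 7*u*(−21*s²−20*s*u−4*u²); both groups contain (−21*s²−20*s*u−4*u²), so (8*s−7*u) is a factor with cofactor −21*s²−20*s*u−4*u².
The cofactor groups again: −21*s²−20*s*u−4*u² = −3*s*(7*s+2*u) − 2*u*(7*s+2*u); both groups contain (7*s+2*u), giving −(3*s+2*u)*(7*s+2*u).

−(3*s+2*u)*(7*s+2*u)*(8*s−7*u)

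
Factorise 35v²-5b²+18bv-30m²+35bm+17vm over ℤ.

-(5b+7v-5m)(b-5v-6m)

Group: -5b(b-5v-6m) + (-7v+5m)(b-5v-6m); both groups contain (b-5v-6m).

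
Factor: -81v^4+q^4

Write as (q^2)² − (9v^2)², then factor q^2-9v^2 once more.

(q+3v)(q-3v)(q^2+9v^2)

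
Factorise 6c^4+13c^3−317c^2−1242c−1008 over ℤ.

Trying the rational-root candidates, c = −7/6 is a root, so (6c+7) divides it; the quotient is c^3+c^2−54c−144.
Next, c = −6 is a root, giving the factor (c+6) and quotient c^2−5c−24.
The remaining quadratic factors as (c−8)(c+3).

(6c+7)(c+3)(c+6)(c−8)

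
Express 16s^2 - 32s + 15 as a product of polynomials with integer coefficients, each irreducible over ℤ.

(4s - 3)(4s - 5)

Need a pair with product 16·15 = 240 and sum -32: that's -20 and -12.
Split the middle term: 16s^2 - 20s - 12s + 15 = 4s(4s - 5) - 3(4s - 5).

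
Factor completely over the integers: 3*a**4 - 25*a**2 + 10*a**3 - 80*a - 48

(3*a + 4)*(a + 1)*(a + 4)*(a - 3)

By the rational root theorem, a = 3 is a root, so (a - 3) divides it; the quotient is 3*a**3 + 19*a**2 + 32*a + 16.
Continuing, a = -4 is a root, giving the factor (a + 4) and quotient 3*a**2 + 7*a + 4.
The remaining quadratic factors as (a + 1)(3*a + 4).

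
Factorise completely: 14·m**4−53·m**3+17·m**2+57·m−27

Trying the rational-root candidates, m = 1/2 is a root, so (2·m−1) is a factor; dividing leaves 7·m**3−23·m**2−3·m+27.
Then m = 9/7 is a root, giving the factor (7·m−9) and quotient m**2−2·m−3.
The remaining quadratic factors as (m+1)(m−3).

(2·m−1)·(7·m−9)·(m+1)·(m−3)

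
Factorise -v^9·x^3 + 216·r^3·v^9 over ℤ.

v^9·(6·r - x)·(36·r^2 + 6·r·x + x^2)

Factor out v^9 first: what remains is 216·r^3 - x^3.
Recognize a difference of cubes with the parts 6·r and x.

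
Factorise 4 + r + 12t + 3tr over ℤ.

(3t + 1)(r + 4)

Group as (3tr + 12t) + (r + 4) = 3t(r + 4) + (r + 4).
Both groups share the factor (r + 4).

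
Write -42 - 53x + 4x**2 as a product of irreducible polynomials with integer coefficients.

(4x + 3)(x - 14)

Need a pair with product 4·(-42) = -168 and sum -53: that's 3 and -56.
Split the middle term: 4x**2 + 3x - 56x - 42 = x(4x + 3) - 14(4x + 3).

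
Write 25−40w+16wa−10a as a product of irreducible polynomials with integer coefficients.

Group as (16wa−40w) + (−10a+25) = 8w(2a−5) − 5(2a−5).
Both groups share the factor (2a−5).

(2a−5)(8w−5)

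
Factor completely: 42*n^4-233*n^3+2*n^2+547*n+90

(6*n+1)*(7*n+9)*(n-2)*(n-5)

Trying the rational-root candidates, n = -1/6 is a root, so (6*n+1) divides it; the quotient is 7*n^3-40*n^2+7*n+90.
Continuing, n = -9/7 is a root, so (7*n+9) divides it; the quotient is n^2-7*n+10.
The remaining quadratic factors as (n-5)(n-2).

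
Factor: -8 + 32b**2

Factor out 8, leaving 4b**2 - 1, which is a difference of two squares.

8(2b + 1)(2b - 1)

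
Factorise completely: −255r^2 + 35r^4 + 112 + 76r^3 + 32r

By the rational root theorem, r = 1 is a root, giving the factor (r − 1) and quotient 35r^3 + 111r^2 − 144r − 112.
Then r = −4 is a root, giving the factor (r + 4) and quotient 35r^2 − 29r − 28.
The remaining quadratic factors as (7r + 4)(5r − 7).

(5r − 7)(7r + 4)(r + 4)(r − 1)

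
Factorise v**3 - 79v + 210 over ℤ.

Trying the rational-root candidates, v = 3 is a root, so (v - 3) divides it; the quotient is v**2 + 3v - 70.
The remaining quadratic factors as (v - 7)(v + 10).

(v + 10)(v - 3)(v - 7)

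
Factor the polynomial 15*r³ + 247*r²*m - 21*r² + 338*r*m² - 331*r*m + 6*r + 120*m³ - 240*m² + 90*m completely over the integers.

Group: 3*r*(5*r² + 79*r*m - 2*r + 60*m² - 30*m) + (2*m - 3)*(5*r² + 79*r*m - 2*r + 60*m² - 30*m); both groups contain (5*r² + 79*r*m - 2*r + 60*m² - 30*m), so (3*r + 2*m - 3) is a factor with cofactor 5*r² + 79*r*m - 2*r + 60*m² - 30*m.
The cofactor groups again: 5*r² + 79*r*m - 2*r + 60*m² - 30*m = r*(5*r + 4*m - 2) + 15*m*(5*r + 4*m - 2); both groups contain (5*r + 4*m - 2), giving (r + 15*m)*(5*r + 4*m - 2).

(r + 15*m)*(3*r + 2*m - 3)*(5*r + 4*m - 2)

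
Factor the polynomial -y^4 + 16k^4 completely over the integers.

Difference of squares twice: with A = 2k and B = y, A⁴ − B⁴ = (A² − B²)(A² + B²), and A² − B² factors again.

(2k + y)(2k - y)(4k^2 + y^2)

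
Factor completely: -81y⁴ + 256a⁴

(4a + 3y)(4a - 3y)(16a² + 9y²)

Write as (16a²)² − (9y²)², then factor 16a² - 9y² once more.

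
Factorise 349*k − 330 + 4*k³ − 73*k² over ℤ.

(4*k − 5)*(k − 11)*(k − 6)

Among the possible rational roots, k = 11 is a root, so (k − 11) divides it; the quotient is 4*k² − 29*k + 30.
The remaining quadratic factors as (4*k − 5)(k − 6).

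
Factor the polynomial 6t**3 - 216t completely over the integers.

Every term has a factor of 6t. Then t**2 - 36 = (t)² − (6)².

6t(t + 6)(t - 6)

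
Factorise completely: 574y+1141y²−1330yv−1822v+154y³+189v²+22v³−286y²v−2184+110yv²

Group: 7y(22y²−44yv+119y+22v²−119v−156) + (v+14)(22y²−44yv+119y+22v²−119v−156); both groups contain (22y²−44yv+119y+22v²−119v−156), so (7y+v+14) is a factor with cofactor 22y²−44yv+119y+22v²−119v−156.
The cofactor groups again: 22y²−44yv+119y+22v²−119v−156 = 11y(2y−2v+13) + (−11v−12)(2y−2v+13); both groups contain (2y−2v+13), giving (11y−11v−12)(2y−2v+13).

(11y−11v−12)(2y−2v+13)(7y+v+14)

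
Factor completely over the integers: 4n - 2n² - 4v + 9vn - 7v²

Group: -v(7v - 2n + 4) + n(7v - 2n + 4); both groups contain (7v - 2n + 4).

-(7v - 2n + 4)(v - n)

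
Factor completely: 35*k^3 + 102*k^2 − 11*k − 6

(5*k + 1)*(7*k − 2)*(k + 3)

By the rational root theorem, k = −3 is a root, giving the factor (k + 3) and quotient 35*k^2 − 3*k − 2.
The remaining quadratic factors as (7*k − 2)(5*k + 1).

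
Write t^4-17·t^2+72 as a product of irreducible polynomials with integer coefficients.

(t+3)·(t-3)·(t^2-8)

Substitute u = t^2 to get a quadratic in u, then factor.
t^2-8 is irreducible over ℤ (8 is not a perfect square).
t^2-9 is a difference of squares.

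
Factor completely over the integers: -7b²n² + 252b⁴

7b²(6b + n)(6b - n)

Pull out the common factor 7b²; 36b² - n² is a difference of squares.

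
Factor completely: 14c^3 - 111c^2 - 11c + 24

By the rational root theorem, c = 3/7 is a root, so (7c - 3) divides it; the quotient is 2c^2 - 15c - 8.
The remaining quadratic factors as (2c + 1)(c - 8).

(2c + 1)(7c - 3)(c - 8)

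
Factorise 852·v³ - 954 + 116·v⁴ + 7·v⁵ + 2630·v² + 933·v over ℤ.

(7·v - 3)·(v + 1)·(v + 6)·(v² + 10·v + 53)

Trying the rational-root candidates, v = -6 is a root, so (v + 6) is a factor; dividing leaves 7·v⁴ + 74·v³ + 408·v² + 182·v - 159.
Next, v = -1 is a root, so (v + 1) divides it; the quotient is 7·v³ + 67·v² + 341·v - 159.
Continuing, v = 3/7 is a root, so (7·v - 3) is a factor; dividing leaves v² + 10·v + 53.
The quadratic v² + 10·v + 53 has discriminant -112 < 0 and is irreducible over ℤ.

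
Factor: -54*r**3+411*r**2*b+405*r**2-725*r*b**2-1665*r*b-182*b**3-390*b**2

Group: 2*r*(-27*r**2+111*r*b+26*b**2) + (-7*b-15)*(-27*r**2+111*r*b+26*b**2); both groups contain (-27*r**2+111*r*b+26*b**2), so (2*r-7*b-15) is a factor with cofactor -27*r**2+111*r*b+26*b**2.
The cofactor groups again: -27*r**2+111*r*b+26*b**2 = -9*r*(3*r-13*b) - 2*b*(3*r-13*b); both groups contain (3*r-13*b), giving -(9*r+2*b)*(3*r-13*b).

-(3*r-13*b)*(2*r-7*b-15)*(9*r+2*b)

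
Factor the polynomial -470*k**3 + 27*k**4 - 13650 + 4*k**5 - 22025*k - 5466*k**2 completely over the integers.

Trying the rational-root candidates, k = 13 is a root, so (k - 13) is a factor; dividing leaves 4*k**4 + 79*k**3 + 557*k**2 + 1775*k + 1050.
Next, k = -3/4 is a root, giving the factor (4*k + 3) and quotient k**3 + 19*k**2 + 125*k + 350.
Then k = -10 is a root, so (k + 10) divides it; the quotient is k**2 + 9*k + 35.
The quadratic k**2 + 9*k + 35 has discriminant -59 < 0 and is irreducible over ℤ.

(4*k + 3)*(k + 10)*(k - 13)*(k**2 + 9*k + 35)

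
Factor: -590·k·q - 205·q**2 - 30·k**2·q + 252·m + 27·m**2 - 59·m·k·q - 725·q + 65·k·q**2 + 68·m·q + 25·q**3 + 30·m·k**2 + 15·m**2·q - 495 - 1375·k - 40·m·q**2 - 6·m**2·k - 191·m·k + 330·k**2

-(3·m - 15·k - 5·q - 5)·(2·k - 5·q - 9)·(m - q + 11)

Group: 2·k·(-3·m**2 + 15·m·k + 8·m·q - 28·m - 15·k·q + 165·k - 5·q**2 + 50·q + 55) + (-5·q - 9)·(-3·m**2 + 15·m·k + 8·m·q - 28·m - 15·k·q + 165·k - 5·q**2 + 50·q + 55); both groups contain (-3·m**2 + 15·m·k + 8·m·q - 28·m - 15·k·q + 165·k - 5·q**2 + 50·q + 55), so (2·k - 5·q - 9) is a factor with cofactor -3·m**2 + 15·m·k + 8·m·q - 28·m - 15·k·q + 165·k - 5·q**2 + 50·q + 55.
The cofactor groups again: -3·m**2 + 15·m·k + 8·m·q - 28·m - 15·k·q + 165·k - 5·q**2 + 50·q + 55 = -3·m·(m - q + 11) + (15·k + 5·q + 5)·(m - q + 11); both groups contain (m - q + 11), giving -(3·m - 15·k - 5·q - 5)·(m - q + 11).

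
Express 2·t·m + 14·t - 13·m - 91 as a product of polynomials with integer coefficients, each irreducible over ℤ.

Group as (2·t·m + 14·t) + (-13·m - 91) = 2·t·(m + 7) - 13·(m + 7).
Both groups share the factor (m + 7).

(2·t - 13)·(m + 7)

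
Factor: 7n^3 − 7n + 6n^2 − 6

(7n + 6)(n + 1)(n − 1)

By the rational root theorem, n = −1 is a root, giving the factor (n + 1) and quotient 7n^2 − n − 6.
The remaining quadratic factors as (n − 1)(7n + 6).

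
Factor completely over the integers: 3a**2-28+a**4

Substitute u = a**2 to get a quadratic in u, then factor.
a**2+7 is irreducible over ℤ (always positive, so no real roots).
a**2-4 is a difference of squares.

(a+2)(a-2)(a**2+7)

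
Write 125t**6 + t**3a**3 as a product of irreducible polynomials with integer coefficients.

Pull out the common factor t**3, leaving 125t**3 + a**3.
Recognize a sum of cubes with the parts a and 5t.

t**3(5t + a)(25t**2 − 5ta + a**2)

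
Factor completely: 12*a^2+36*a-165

Pull out the common factor 3, then factor the remaining trinomial.

3*(2*a+11)*(2*a-5)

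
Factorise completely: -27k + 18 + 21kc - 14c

(3k - 2)(7c - 9)

Group as (21kc - 27k) + (-14c + 18) = 3k(7c - 9) - 2(7c - 9).
Both groups share the factor (7c - 9).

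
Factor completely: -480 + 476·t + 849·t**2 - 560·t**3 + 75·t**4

Among the possible rational roots, t = 8/3 is a root, so (3·t - 8) divides it; the quotient is 25·t**3 - 120·t**2 - 37·t + 60.
Next, t = 3/5 is a root, giving the factor (5·t - 3) and quotient 5·t**2 - 21·t - 20.
The remaining quadratic factors as (t - 5)(5·t + 4).

(3·t - 8)·(5·t + 4)·(5·t - 3)·(t - 5)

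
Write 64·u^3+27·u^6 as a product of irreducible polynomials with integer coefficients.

Every term has a factor of u^3; factoring it out leaves 27·u^3+64.
Recognize a sum of cubes with the parts 3·u and 4.

u^3·(3·u+4)·(9·u^2−12·u+16)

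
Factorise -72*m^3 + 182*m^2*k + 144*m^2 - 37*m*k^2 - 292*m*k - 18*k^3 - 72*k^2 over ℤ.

Group: 9*m*(-8*m^2 + 22*m*k + 16*m - 9*k^2 - 36*k) + 2*k*(-8*m^2 + 22*m*k + 16*m - 9*k^2 - 36*k); both groups contain (-8*m^2 + 22*m*k + 16*m - 9*k^2 - 36*k), so (9*m + 2*k) is a factor with cofactor -8*m^2 + 22*m*k + 16*m - 9*k^2 - 36*k.
The cofactor groups again: -8*m^2 + 22*m*k + 16*m - 9*k^2 - 36*k = -2*m*(4*m - 9*k) + (k + 4)*(4*m - 9*k); both groups contain (4*m - 9*k), giving -(2*m - k - 4)*(4*m - 9*k).

-(4*m - 9*k)*(2*m - k - 4)*(9*m + 2*k)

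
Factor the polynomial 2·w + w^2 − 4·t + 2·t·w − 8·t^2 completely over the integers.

−(2·t − w)·(4·t + w + 2)

Group: −4·t·(2·t − w) + (−w − 2)·(2·t − w); both groups contain (2·t − w).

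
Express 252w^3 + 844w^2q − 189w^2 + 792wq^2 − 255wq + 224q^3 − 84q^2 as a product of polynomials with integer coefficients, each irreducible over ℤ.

(7w + 4q)(9w + 7q)(4w + 8q − 3)

Group: 7w(36w^2 + 100wq − 27w + 56q^2 − 21q) + 4q(36w^2 + 100wq − 27w + 56q^2 − 21q); both groups contain (36w^2 + 100wq − 27w + 56q^2 − 21q), so (7w + 4q) is a factor with cofactor 36w^2 + 100wq − 27w + 56q^2 − 21q.
The cofactor groups again: 36w^2 + 100wq − 27w + 56q^2 − 21q = 4w(9w + 7q) + (8q − 3)(9w + 7q); both groups contain (9w + 7q), giving (4w + 8q − 3)(9w + 7q).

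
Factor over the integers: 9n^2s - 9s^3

9s(n + s)(n - s)

Pull out the common factor 9s; n^2 - s^2 is a difference of squares.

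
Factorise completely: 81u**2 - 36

Factor out 9, leaving 9u**2 - 4, which is a difference of two squares.

9(3u + 2)(3u - 2)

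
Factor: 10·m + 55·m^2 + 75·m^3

Pull out the common factor 5·m, then factor the remaining trinomial.

5·m·(3·m + 1)·(5·m + 2)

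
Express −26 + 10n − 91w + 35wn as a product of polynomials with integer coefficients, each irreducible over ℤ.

Group as (35wn − 91w) + (10n − 26) = 7w(5n − 13) + 2(5n − 13).
Both groups share the factor (5n − 13).

(5n − 13)(7w + 2)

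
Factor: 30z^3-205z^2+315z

5z(2z-9)(3z-7)

Pull out the common factor 5z, then factor the remaining trinomial.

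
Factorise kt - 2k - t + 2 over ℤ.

(k - 1)(t - 2)

Group as (kt - 2k) + (-t + 2) = k(t - 2) - (t - 2).
Both groups share the factor (t - 2).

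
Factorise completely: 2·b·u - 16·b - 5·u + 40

Group as (2·b·u - 16·b) + (-5·u + 40) = 2·b·(u - 8) - 5·(u - 8).
Both groups share the factor (u - 8).

(2·b - 5)·(u - 8)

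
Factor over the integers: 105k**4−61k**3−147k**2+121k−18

Testing divisors of the constant over divisors of the leading coefficient, k = 1/5 is a root, giving the factor (5k−1) and quotient 21k**3−8k**2−31k+18.
Next, k = 1 is a root, so (k−1) is a factor; dividing leaves 21k**2+13k−18.
The remaining quadratic factors as (3k−2)(7k+9).

(3k−2)(5k−1)(7k+9)(k−1)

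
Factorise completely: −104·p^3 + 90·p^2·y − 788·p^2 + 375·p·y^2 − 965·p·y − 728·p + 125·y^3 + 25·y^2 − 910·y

Group: 2·p·(−52·p^2 − 85·p·y − 56·p − 25·y^2 − 70·y) + (−5·y + 13)·(−52·p^2 − 85·p·y − 56·p − 25·y^2 − 70·y); both groups contain (−52·p^2 − 85·p·y − 56·p − 25·y^2 − 70·y), so (2·p − 5·y + 13) is a factor with cofactor −52·p^2 − 85·p·y − 56·p − 25·y^2 − 70·y.
The cofactor groups again: −52·p^2 − 85·p·y − 56·p − 25·y^2 − 70·y = −4·p·(13·p + 5·y + 14) − 5·y·(13·p + 5·y + 14); both groups contain (13·p + 5·y + 14), giving −(4·p + 5·y)·(13·p + 5·y + 14).

−(13·p + 5·y + 14)·(2·p − 5·y + 13)·(4·p + 5·y)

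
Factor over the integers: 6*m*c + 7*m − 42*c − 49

(6*c + 7)*(m − 7)

Group as (6*m*c + 7*m) + (−42*c − 49) = m*(6*c + 7) − 7*(6*c + 7).
Both groups share the factor (6*c + 7).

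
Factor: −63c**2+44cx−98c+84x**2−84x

Group: −7c(9c−14x+14) − 6x(9c−14x+14); both groups contain (9c−14x+14).

−(7c+6x)(9c−14x+14)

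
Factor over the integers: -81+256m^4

(4m)⁴ − (3)⁴ = ((4m)² − (3)²)((4m)² + (3)²); the first factor splits again, the second (16m^2+9) is irreducible.

(4m+3)(4m-3)(16m^2+9)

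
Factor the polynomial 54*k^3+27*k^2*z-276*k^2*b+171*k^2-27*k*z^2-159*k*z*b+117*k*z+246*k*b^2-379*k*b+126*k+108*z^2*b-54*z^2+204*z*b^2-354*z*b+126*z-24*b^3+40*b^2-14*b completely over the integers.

Group: k*(54*k^2+27*k*z-60*k*b+63*k-27*z^2-51*z*b+63*z+6*b^2-7*b) + (-4*b+2)*(54*k^2+27*k*z-60*k*b+63*k-27*z^2-51*z*b+63*z+6*b^2-7*b); both groups contain (54*k^2+27*k*z-60*k*b+63*k-27*z^2-51*z*b+63*z+6*b^2-7*b), so (k-4*b+2) is a factor with cofactor 54*k^2+27*k*z-60*k*b+63*k-27*z^2-51*z*b+63*z+6*b^2-7*b.
The cofactor groups again: 54*k^2+27*k*z-60*k*b+63*k-27*z^2-51*z*b+63*z+6*b^2-7*b = 9*k*(6*k-3*z-6*b+7) + (9*z-b)*(6*k-3*z-6*b+7); both groups contain (6*k-3*z-6*b+7), giving (9*k+9*z-b)*(6*k-3*z-6*b+7).

(k-4*b+2)*(6*k-3*z-6*b+7)*(9*k+9*z-b)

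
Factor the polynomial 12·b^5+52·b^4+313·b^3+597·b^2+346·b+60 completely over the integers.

Trying the rational-root candidates, b = -1/2 is a root, so (2·b+1) is a factor; dividing leaves 6·b^4+23·b^3+145·b^2+226·b+60.
Then b = -1/3 is a root, so (3·b+1) divides it; the quotient is 2·b^3+7·b^2+46·b+60.
Next, b = -3/2 is a root, so (2·b+3) divides it; the quotient is b^2+2·b+20.
The quadratic b^2+2·b+20 has discriminant -76 < 0 and is irreducible over ℤ.

(2·b+1)·(2·b+3)·(3·b+1)·(b^2+2·b+20)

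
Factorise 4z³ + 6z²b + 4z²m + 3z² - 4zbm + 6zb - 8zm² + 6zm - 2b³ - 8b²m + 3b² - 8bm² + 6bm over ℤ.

Group: z(4z² + 2zb - 4zm + 3z - 2b² - 4bm + 3b) + (b + 2m)(4z² + 2zb - 4zm + 3z - 2b² - 4bm + 3b); both groups contain (4z² + 2zb - 4zm + 3z - 2b² - 4bm + 3b), so (z + b + 2m) is a factor with cofactor 4z² + 2zb - 4zm + 3z - 2b² - 4bm + 3b.
The cofactor groups again: 4z² + 2zb - 4zm + 3z - 2b² - 4bm + 3b = 4z(z + b) + (-2b - 4m + 3)(z + b); both groups contain (z + b), giving (4z - 2b - 4m + 3)(z + b).

(4z - 2b - 4m + 3)(z + b + 2m)(z + b)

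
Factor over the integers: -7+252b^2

Pull out the common factor 7; 36b^2-1 is a difference of squares.

7(6b+1)(6b-1)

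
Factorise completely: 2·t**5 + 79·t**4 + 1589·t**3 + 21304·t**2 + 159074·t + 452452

Trying the rational-root candidates, t = −11 is a root, so (t + 11) divides it; the quotient is 2·t**4 + 57·t**3 + 962·t**2 + 10722·t + 41132.
Next, t = −13/2 is a root, so (2·t + 13) is a factor; dividing leaves t**3 + 22·t**2 + 338·t + 3164.
Then t = −14 is a root, so (t + 14) divides it; the quotient is t**2 + 8·t + 226.
The quadratic t**2 + 8·t + 226 has discriminant −840 < 0 and is irreducible over ℤ.

(2·t + 13)·(t + 11)·(t + 14)·(t**2 + 8·t + 226)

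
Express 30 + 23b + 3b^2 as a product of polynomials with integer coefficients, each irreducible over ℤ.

Need a pair with product 3·30 = 90 and sum 23: that's 5 and 18.
Split the middle term: 3b^2 + 5b + 18b + 30 = b(3b + 5) + 6(3b + 5).

(3b + 5)(b + 6)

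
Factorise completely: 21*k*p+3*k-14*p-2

(3*k-2)*(7*p+1)

Group as (21*k*p+3*k) + (-14*p-2) = 3*k*(7*p+1) - 2*(7*p+1).
Both groups share the factor (7*p+1).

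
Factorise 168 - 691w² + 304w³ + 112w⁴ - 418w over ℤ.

(4w + 3)(4w - 7)(7w - 2)(w + 4)

Testing divisors of the constant over divisors of the leading coefficient, w = -3/4 is a root, so (4w + 3) divides it; the quotient is 28w³ + 55w² - 214w + 56.
Continuing, w = -4 is a root, so (w + 4) divides it; the quotient is 28w² - 57w + 14.
The remaining quadratic factors as (7w - 2)(4w - 7).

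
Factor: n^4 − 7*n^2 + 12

Substitute u = n^2 to get a quadratic in u, then factor.
n^2 − 3 is irreducible over ℤ (3 is not a perfect square).
n^2 − 4 is a difference of squares.

(n + 2)*(n − 2)*(n^2 − 3)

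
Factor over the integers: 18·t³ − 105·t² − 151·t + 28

(3·t + 4)·(6·t − 1)·(t − 7)

By the rational root theorem, t = 7 is a root, so (t − 7) is a factor; dividing leaves 18·t² + 21·t − 4.
The remaining quadratic factors as (3·t + 4)(6·t − 1).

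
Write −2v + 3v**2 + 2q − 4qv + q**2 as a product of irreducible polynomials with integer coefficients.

(q − 3v + 2)(q − v)

Group: q(q − 3v + 2) − v(q − 3v + 2); both groups contain (q − 3v + 2).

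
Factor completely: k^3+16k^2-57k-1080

By the rational root theorem, k = -9 is a root, so (k+9) divides it; the quotient is k^2+7k-120.
The remaining quadratic factors as (k+15)(k-8).

(k+15)(k+9)(k-8)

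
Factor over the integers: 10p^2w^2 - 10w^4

Factor out 10w^2, leaving p^2 - w^2, which is a difference of two squares.

10w^2(p + w)(p - w)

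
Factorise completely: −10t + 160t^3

10t(4t + 1)(4t − 1)

Every term has a factor of 10t. Then 16t^2 − 1 = (4t)² − (1)².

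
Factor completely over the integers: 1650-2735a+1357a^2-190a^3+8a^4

Among the possible rational roots, a = 10 is a root, so (a-10) divides it; the quotient is 8a^3-110a^2+257a-165.
Continuing, a = 11 is a root, so (a-11) divides it; the quotient is 8a^2-22a+15.
The remaining quadratic factors as (2a-3)(4a-5).

(2a-3)(4a-5)(a-10)(a-11)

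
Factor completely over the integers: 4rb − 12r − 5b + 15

(4r − 5)(b − 3)

Group as (4rb − 12r) + (−5b + 15) = 4r(b − 3) − 5(b − 3).
Both groups share the factor (b − 3).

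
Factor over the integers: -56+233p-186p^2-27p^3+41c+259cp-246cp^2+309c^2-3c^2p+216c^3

Group: 3c(72c^2-73cp+127c-9p^2-65p+56) + (3p-1)(72c^2-73cp+127c-9p^2-65p+56); both groups contain (72c^2-73cp+127c-9p^2-65p+56), so (3c+3p-1) is a factor with cofactor 72c^2-73cp+127c-9p^2-65p+56.
The cofactor groups again: 72c^2-73cp+127c-9p^2-65p+56 = 8c(9c+p+8) + (-9p+7)(9c+p+8); both groups contain (9c+p+8), giving (8c-9p+7)(9c+p+8).

(3c+3p-1)(8c-9p+7)(9c+p+8)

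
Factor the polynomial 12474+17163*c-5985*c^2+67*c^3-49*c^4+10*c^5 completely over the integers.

Testing divisors of the constant over divisors of the leading coefficient, c = 9 is a root, so (c-9) is a factor; dividing leaves 10*c^4+41*c^3+436*c^2-2061*c-1386.
Then c = 7/2 is a root, giving the factor (2*c-7) and quotient 5*c^3+38*c^2+351*c+198.
Next, c = -3/5 is a root, so (5*c+3) is a factor; dividing leaves c^2+7*c+66.
The quadratic c^2+7*c+66 has discriminant -215 < 0 and is irreducible over ℤ.

(2*c-7)*(5*c+3)*(c-9)*(c^2+7*c+66)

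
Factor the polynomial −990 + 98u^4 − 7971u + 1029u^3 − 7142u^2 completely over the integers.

Among the possible rational roots, u = 11/2 is a root, giving the factor (2u − 11) and quotient 49u^3 + 784u^2 + 741u + 90.
Next, u = −6/7 is a root, giving the factor (7u + 6) and quotient 7u^2 + 106u + 15.
The remaining quadratic factors as (7u + 1)(u + 15).

(2u − 11)(7u + 1)(7u + 6)(u + 15)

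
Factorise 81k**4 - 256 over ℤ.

(3k)⁴ − (4)⁴ = ((3k)² − (4)²)((3k)² + (4)²); the first factor splits again, the second (9k**2 + 16) is irreducible.

(3k + 4)(3k - 4)(9k**2 + 16)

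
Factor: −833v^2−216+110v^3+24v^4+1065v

(2v−3)(3v−8)(4v−1)(v+9)

Testing divisors of the constant over divisors of the leading coefficient, v = −9 is a root, so (v+9) is a factor; dividing leaves 24v^3−106v^2+121v−24.
Continuing, v = 8/3 is a root, giving the factor (3v−8) and quotient 8v^2−14v+3.
The remaining quadratic factors as (2v−3)(4v−1).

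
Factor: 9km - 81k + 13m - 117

Group as (9km - 81k) + (13m - 117) = 9k(m - 9) + 13(m - 9).
Both groups share the factor (m - 9).

(9k + 13)(m - 9)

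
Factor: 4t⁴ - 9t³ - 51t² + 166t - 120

Testing divisors of the constant over divisors of the leading coefficient, t = 3 is a root, giving the factor (t - 3) and quotient 4t³ + 3t² - 42t + 40.
Then t = -4 is a root, so (t + 4) divides it; the quotient is 4t² - 13t + 10.
The remaining quadratic factors as (t - 2)(4t - 5).

(4t - 5)(t + 4)(t - 2)(t - 3)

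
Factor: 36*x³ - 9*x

9*x*(2*x + 1)*(2*x - 1)

Factor out 9*x, leaving 4*x² - 1, which is a difference of two squares.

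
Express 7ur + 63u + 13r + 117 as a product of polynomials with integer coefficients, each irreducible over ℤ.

(7u + 13)(r + 9)

Group as (7ur + 63u) + (13r + 117) = 7u(r + 9) + 13(r + 9).
Both groups share the factor (r + 9).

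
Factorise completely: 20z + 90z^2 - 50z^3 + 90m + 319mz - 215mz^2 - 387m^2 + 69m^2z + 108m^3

Group: 9m(12m^2 + 5mz - 43m - 25z^2 + 45z + 10) + 2z(12m^2 + 5mz - 43m - 25z^2 + 45z + 10); both groups contain (12m^2 + 5mz - 43m - 25z^2 + 45z + 10), so (9m + 2z) is a factor with cofactor 12m^2 + 5mz - 43m - 25z^2 + 45z + 10.
The cofactor groups again: 12m^2 + 5mz - 43m - 25z^2 + 45z + 10 = 3m(4m - 5z - 1) + (5z - 10)(4m - 5z - 1); both groups contain (4m - 5z - 1), giving (3m + 5z - 10)(4m - 5z - 1).

(3m + 5z - 10)(4m - 5z - 1)(9m + 2z)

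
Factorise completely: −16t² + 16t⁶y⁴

Factor out 16t² first: what remains is t⁴y⁴ − 1.
Recognize a difference of squares with the parts t²y² and 1.
t²y² − 1 is again a difference of squares: (ty − 1)(ty + 1).

16t²(ty + 1)(ty − 1)(t²y² + 1)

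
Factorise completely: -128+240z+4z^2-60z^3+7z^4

By the rational root theorem, z = 4/7 is a root, so (7z-4) divides it; the quotient is z^3-8z^2-4z+32.
Next, z = -2 is a root, so (z+2) divides it; the quotient is z^2-10z+16.
The remaining quadratic factors as (z-8)(z-2).

(7z-4)(z+2)(z-2)(z-8)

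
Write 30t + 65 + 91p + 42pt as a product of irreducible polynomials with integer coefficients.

(6t + 13)(7p + 5)

Group as (42pt + 91p) + (30t + 65) = 7p(6t + 13) + 5(6t + 13).
Both groups share the factor (6t + 13).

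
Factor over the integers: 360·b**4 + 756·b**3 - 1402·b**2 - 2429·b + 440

(2·b + 5)·(5·b + 8)·(6·b - 1)·(6·b - 11)

Testing divisors of the constant over divisors of the leading coefficient, b = -5/2 is a root, so (2·b + 5) is a factor; dividing leaves 180·b**3 - 72·b**2 - 521·b + 88.
Continuing, b = -8/5 is a root, so (5·b + 8) is a factor; dividing leaves 36·b**2 - 72·b + 11.
The remaining quadratic factors as (6·b - 1)(6·b - 11).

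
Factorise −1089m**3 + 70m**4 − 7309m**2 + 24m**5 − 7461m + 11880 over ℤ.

By the rational root theorem, m = 8 is a root, so (m − 8) divides it; the quotient is 24m**4 + 262m**3 + 1007m**2 + 747m − 1485.
Continuing, m = 5/6 is a root, so (6m − 5) divides it; the quotient is 4m**3 + 47m**2 + 207m + 297.
Next, m = −11/4 is a root, giving the factor (4m + 11) and quotient m**2 + 9m + 27.
The quadratic m**2 + 9m + 27 has discriminant −27 < 0 and is irreducible over ℤ.

(4m + 11)(6m − 5)(m − 8)(m**2 + 9m + 27)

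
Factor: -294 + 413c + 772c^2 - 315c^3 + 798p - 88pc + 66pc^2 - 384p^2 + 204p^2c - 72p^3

Group: 6p(-12p^2 + 48pc - 70p - 45c^2 + 91c + 98) + (7c - 3)(-12p^2 + 48pc - 70p - 45c^2 + 91c + 98); both groups contain (-12p^2 + 48pc - 70p - 45c^2 + 91c + 98), so (6p + 7c - 3) is a factor with cofactor -12p^2 + 48pc - 70p - 45c^2 + 91c + 98.
The cofactor groups again: -12p^2 + 48pc - 70p - 45c^2 + 91c + 98 = -6p(2p - 5c + 14) + (9c + 7)(2p - 5c + 14); both groups contain (2p - 5c + 14), giving -(6p - 9c - 7)(2p - 5c + 14).

-(2p - 5c + 14)(6p - 9c - 7)(6p + 7c - 3)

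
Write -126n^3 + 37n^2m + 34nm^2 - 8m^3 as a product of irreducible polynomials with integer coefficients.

Group: 9n(-14n^2 + nm + 4m^2) - 2m(-14n^2 + nm + 4m^2); both groups contain (-14n^2 + nm + 4m^2), so (9n - 2m) is a factor with cofactor -14n^2 + nm + 4m^2.
The cofactor groups again: -14n^2 + nm + 4m^2 = -7n(2n + m) + 4m(2n + m); both groups contain (2n + m), giving -(7n - 4m)(2n + m).

-(9n - 2m)(7n - 4m)(2n + m)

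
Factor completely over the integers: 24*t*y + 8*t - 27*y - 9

(3*y + 1)*(8*t - 9)

Group as (24*t*y + 8*t) + (-27*y - 9) = 8*t*(3*y + 1) - 9*(3*y + 1).
Both groups share the factor (3*y + 1).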